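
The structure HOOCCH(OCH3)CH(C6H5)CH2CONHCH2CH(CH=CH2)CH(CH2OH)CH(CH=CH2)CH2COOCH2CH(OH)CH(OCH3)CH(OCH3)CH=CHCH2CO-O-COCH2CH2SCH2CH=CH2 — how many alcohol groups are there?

2

Working along the chain:
  HOOC: –COOH: carbonyl C bonded to –OH and C → carboxylic acid (the –OH is not a separate alcohol).
  CH(OCH3): pendant –OCH3: C–O–C with sp³ C, no adjacent C=O → ether.
  CH(C6H5): pendant –C6H5: benzene ring → arene.
  CH2CONHCH2: –C(=O)–N– linkage → amide (the N is not an amine).
  CH(CH=CH2): pendant –CH=CH2: C=C double bond → alkene.
  CH(CH2OH): pendant –CH2OH on an sp³ backbone C → alcohol.
  CH(CH=CH2): pendant –CH=CH2: C=C double bond → alkene.
  CH2COOCH2: –C(=O)–O–C with C on the carbonyl side → ester.
  CH(OH): –OH on an sp³ carbon → alcohol (secondary).
  CH(OCH3): pendant –OCH3: C–O–C with sp³ C, no adjacent C=O → ether.
  CH(OCH3): pendant –OCH3: C–O–C with sp³ C, no adjacent C=O → ether.
  CH=CH: C=C double bond → alkene.
  CH2CO-O-COCH2: two acyl groups sharing one oxygen, –C(=O)–O–C(=O)– → anhydride.
  CH2SCH2: C–S–C linkage → sulfide (thioether).
  CH=CH2: C=C double bond → alkene.
Alcohol appears at: CH(CH2OH), CH(OH) → 2.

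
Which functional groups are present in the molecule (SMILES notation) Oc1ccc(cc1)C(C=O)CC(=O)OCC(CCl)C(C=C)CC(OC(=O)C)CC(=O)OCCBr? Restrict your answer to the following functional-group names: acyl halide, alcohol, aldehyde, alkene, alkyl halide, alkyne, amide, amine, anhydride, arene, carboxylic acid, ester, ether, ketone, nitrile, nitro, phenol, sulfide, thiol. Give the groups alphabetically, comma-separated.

–OH attached directly to an aromatic ring → phenol (not alcohol); the ring itself is an arene.
pendant –CHO: carbonyl C bonded to C and H → aldehyde.
–C(=O)–O–C with C on the carbonyl side → ester.
pendant –CH2X: halogen on sp³ carbon → alkyl halide.
pendant –CH=CH2: C=C double bond → alkene.
pendant –OC(=O)CH3: an acyloxy group → ester.
–C(=O)–O–C with C on the carbonyl side → ester.
halogen on an sp³ carbon → alkyl halide.

aldehyde, alkene, alkyl halide, arene, ester, phenol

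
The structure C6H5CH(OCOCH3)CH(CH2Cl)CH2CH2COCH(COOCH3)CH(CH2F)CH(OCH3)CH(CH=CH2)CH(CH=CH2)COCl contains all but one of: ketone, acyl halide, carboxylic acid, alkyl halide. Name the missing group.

ketone: present (CO — –C(=O)– with carbon on both sides → ketone).
alkyl halide: present (CH(CH2Cl) — pendant –CH2X: halogen on sp³ carbon → alkyl halide).
acyl halide: present (COCl — –C(=O)Cl: carbonyl C bonded to C and to a halogen → acyl halide (not alkyl halide)).
carboxylic acid: absent. In each of CH(OCOCH3) and CH(COOCH3), the acyl oxygen is bonded to carbon (–O–C), not to H, so this is an ester.

carboxylic acid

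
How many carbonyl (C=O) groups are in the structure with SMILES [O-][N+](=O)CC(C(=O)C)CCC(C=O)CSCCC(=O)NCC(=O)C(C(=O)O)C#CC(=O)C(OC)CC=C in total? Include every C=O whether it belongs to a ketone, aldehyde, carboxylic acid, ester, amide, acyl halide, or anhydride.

6

CH(COCH3): ketone, 1 C=O (running total 1).
CH(CHO): aldehyde, 1 C=O (running total 2).
CH2CONHCH2: amide, 1 C=O (running total 3).
CO: ketone, 1 C=O (running total 4).
CH(COOH): carboxylic acid, 1 C=O (running total 5).
CO: ketone, 1 C=O (running total 6).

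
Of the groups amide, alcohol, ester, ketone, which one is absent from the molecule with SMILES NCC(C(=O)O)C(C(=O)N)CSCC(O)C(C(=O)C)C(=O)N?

amide: present (CH(CONH2) — pendant –CONH2: carbonyl C bonded to C and N → amide).
alcohol: present (CH(OH) — –OH on an sp³ carbon → alcohol (secondary)).
ketone: present (CH(COCH3) — pendant –COCH3: carbonyl C bonded to two carbons → ketone).
ester: no segment matches this pattern.

ester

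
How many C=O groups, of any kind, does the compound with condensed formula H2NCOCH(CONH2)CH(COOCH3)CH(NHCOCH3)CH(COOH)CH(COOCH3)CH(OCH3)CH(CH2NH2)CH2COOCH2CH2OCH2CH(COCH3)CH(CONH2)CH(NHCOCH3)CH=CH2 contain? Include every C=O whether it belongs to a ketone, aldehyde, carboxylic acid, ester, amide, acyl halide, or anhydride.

H2NCO: amide, 1 C=O (running total 1).
CH(CONH2): amide, 1 C=O (running total 2).
CH(COOCH3): ester, 1 C=O (running total 3).
CH(NHCOCH3): amide, 1 C=O (running total 4).
CH(COOH): carboxylic acid, 1 C=O (running total 5).
CH(COOCH3): ester, 1 C=O (running total 6).
CH2COOCH2: ester, 1 C=O (running total 7).
CH(COCH3): ketone, 1 C=O (running total 8).
CH(CONH2): amide, 1 C=O (running total 9).
CH(NHCOCH3): amide, 1 C=O (running total 10).

10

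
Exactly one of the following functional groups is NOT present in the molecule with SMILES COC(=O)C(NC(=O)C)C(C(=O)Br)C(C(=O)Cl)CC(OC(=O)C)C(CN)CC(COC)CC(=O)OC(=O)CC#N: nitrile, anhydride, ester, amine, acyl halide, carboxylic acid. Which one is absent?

carboxylic acid

ester: present (CH3OOC — CH3O–C(=O)–: carbonyl C bonded to C and to –OCH3 → ester (not ketone + ether)).
anhydride: present (CH2CO-O-COCH2 — two acyl groups sharing one oxygen, –C(=O)–O–C(=O)– → anhydride).
amine: present (CH(CH2NH2) — pendant –CH2NH2: N on sp³ C, no adjacent C=O → amine).
nitrile: present (CN — –C≡N: carbon triple-bonded to nitrogen → nitrile).
acyl halide: present (CH(COBr) — pendant –C(=O)X: carbonyl C bonded to C and halogen → acyl halide).
carboxylic acid: absent. In each of CH3OOC and CH(OCOCH3), the acyl oxygen is bonded to carbon (–O–C), not to H, so this is an ester. In CH(NHCOCH3), the carbonyl is bonded to nitrogen, not to –OH; that is an amide.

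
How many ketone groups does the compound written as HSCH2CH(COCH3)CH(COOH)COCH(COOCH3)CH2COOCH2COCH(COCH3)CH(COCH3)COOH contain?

5

–SH on an sp³ carbon → thiol.
pendant –COCH3: carbonyl C bonded to two carbons → ketone.
pendant –COOH: carbonyl C bonded to C and –OH → carboxylic acid.
–C(=O)– with carbon on both sides → ketone.
pendant –COOCH3: carbonyl C bonded to C and –OCH3 → ester.
–C(=O)–O–C with C on the carbonyl side → ester.
–C(=O)– with carbon on both sides → ketone.
pendant –COCH3: carbonyl C bonded to two carbons → ketone.
pendant –COCH3: carbonyl C bonded to two carbons → ketone.
–COOH: carbonyl C bonded to –OH and C → carboxylic acid (the –OH is not a separate alcohol).
Ketone appears at: CH(COCH3), CO, CO, CH(COCH3), CH(COCH3) → 5.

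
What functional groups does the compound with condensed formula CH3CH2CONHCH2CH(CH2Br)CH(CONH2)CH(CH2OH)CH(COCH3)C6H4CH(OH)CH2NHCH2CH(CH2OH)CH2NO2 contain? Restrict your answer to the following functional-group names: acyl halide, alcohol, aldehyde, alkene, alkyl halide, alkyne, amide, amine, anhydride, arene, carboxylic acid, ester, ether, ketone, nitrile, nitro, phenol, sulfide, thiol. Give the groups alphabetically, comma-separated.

alcohol, alkyl halide, amide, amine, arene, ketone, nitro

Taking each segment in turn:
  CH2CONHCH2: –C(=O)–N– linkage → amide (the N is not an amine).
  CH(CH2Br): pendant –CH2X: halogen on sp³ carbon → alkyl halide.
  CH(CONH2): pendant –CONH2: carbonyl C bonded to C and N → amide.
  CH(CH2OH): pendant –CH2OH on an sp³ backbone C → alcohol.
  CH(COCH3): pendant –COCH3: carbonyl C bonded to two carbons → ketone.
  C6H4: para-disubstituted benzene ring → arene.
  CH(OH): –OH on an sp³ carbon → alcohol (secondary).
  CH2NHCH2: C–N–C with sp³ carbons and no adjacent C=O → amine (secondary).
  CH(CH2OH): pendant –CH2OH on an sp³ backbone C → alcohol.
  CH2NO2: –NO2 on carbon → nitro group.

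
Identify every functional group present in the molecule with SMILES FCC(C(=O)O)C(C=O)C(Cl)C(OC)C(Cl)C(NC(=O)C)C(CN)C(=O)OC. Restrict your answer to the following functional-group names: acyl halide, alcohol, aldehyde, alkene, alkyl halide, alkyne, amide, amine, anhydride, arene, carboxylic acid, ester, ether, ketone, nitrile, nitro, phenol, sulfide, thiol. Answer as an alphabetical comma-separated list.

aldehyde, alkyl halide, amide, amine, carboxylic acid, ester, ether

Taking each segment in turn:
  FCH2: halogen on an sp³ carbon → alkyl halide.
  CH(COOH): pendant –COOH: carbonyl C bonded to C and –OH → carboxylic acid.
  CH(CHO): pendant –CHO: carbonyl C bonded to C and H → aldehyde.
  CH(Cl): halogen on an sp³ carbon → alkyl halide.
  CH(OCH3): pendant –OCH3: C–O–C with sp³ C, no adjacent C=O → ether.
  CH(Cl): halogen on an sp³ carbon → alkyl halide.
  CH(NHCOCH3): pendant –NHC(=O)CH3: N bonded to a carbonyl → amide (not amine).
  CH(CH2NH2): pendant –CH2NH2: N on sp³ C, no adjacent C=O → amine.
  COOCH3: –C(=O)OCH3: carbonyl C bonded to C and to –OCH3 → ester (not ketone + ether).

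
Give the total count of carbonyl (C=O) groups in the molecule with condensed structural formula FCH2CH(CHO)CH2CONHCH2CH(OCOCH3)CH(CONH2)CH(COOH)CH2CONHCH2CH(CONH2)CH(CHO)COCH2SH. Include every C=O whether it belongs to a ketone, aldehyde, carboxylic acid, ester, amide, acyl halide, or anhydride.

9

CH(CHO): aldehyde, 1 C=O (running total 1).
CH2CONHCH2: amide, 1 C=O (running total 2).
CH(OCOCH3): ester, 1 C=O (running total 3).
CH(CONH2): amide, 1 C=O (running total 4).
CH(COOH): carboxylic acid, 1 C=O (running total 5).
CH2CONHCH2: amide, 1 C=O (running total 6).
CH(CONH2): amide, 1 C=O (running total 7).
CH(CHO): aldehyde, 1 C=O (running total 8).
CO: ketone, 1 C=O (running total 9).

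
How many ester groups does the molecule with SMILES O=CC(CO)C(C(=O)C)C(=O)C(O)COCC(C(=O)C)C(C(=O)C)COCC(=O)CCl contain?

0

Taking each segment in turn:
  OHC: terminal –CHO: carbonyl C bonded to H and C → aldehyde.
  CH(CH2OH): pendant –CH2OH on an sp³ backbone C → alcohol.
  CH(COCH3): pendant –COCH3: carbonyl C bonded to two carbons → ketone.
  CO: –C(=O)– with carbon on both sides → ketone.
  CH(OH): –OH on an sp³ carbon → alcohol (secondary).
  CH2OCH2: C–O–C with sp³ carbons on both sides and no adjacent C=O → ether.
  CH(COCH3): pendant –COCH3: carbonyl C bonded to two carbons → ketone.
  CH(COCH3): pendant –COCH3: carbonyl C bonded to two carbons → ketone.
  CH2OCH2: C–O–C with sp³ carbons on both sides and no adjacent C=O → ether.
  CO: –C(=O)– with carbon on both sides → ketone.
  CH2Cl: halogen on an sp³ carbon → alkyl halide.
No segment is a ester: CH(COCH3) is ketone, not ester; CO is ketone, not ester; CH2OCH2 is ether, not ester. → 0.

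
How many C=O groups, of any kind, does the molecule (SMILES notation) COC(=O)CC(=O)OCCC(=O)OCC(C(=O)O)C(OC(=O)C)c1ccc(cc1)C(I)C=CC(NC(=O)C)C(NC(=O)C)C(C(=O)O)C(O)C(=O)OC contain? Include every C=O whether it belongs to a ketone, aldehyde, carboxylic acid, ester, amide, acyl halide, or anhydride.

9

CH3OOC: ester, 1 C=O (running total 1).
CH2COOCH2: ester, 1 C=O (running total 2).
CH2COOCH2: ester, 1 C=O (running total 3).
CH(COOH): carboxylic acid, 1 C=O (running total 4).
CH(OCOCH3): ester, 1 C=O (running total 5).
CH(NHCOCH3): amide, 1 C=O (running total 6).
CH(NHCOCH3): amide, 1 C=O (running total 7).
CH(COOH): carboxylic acid, 1 C=O (running total 8).
COOCH3: ester, 1 C=O (running total 9).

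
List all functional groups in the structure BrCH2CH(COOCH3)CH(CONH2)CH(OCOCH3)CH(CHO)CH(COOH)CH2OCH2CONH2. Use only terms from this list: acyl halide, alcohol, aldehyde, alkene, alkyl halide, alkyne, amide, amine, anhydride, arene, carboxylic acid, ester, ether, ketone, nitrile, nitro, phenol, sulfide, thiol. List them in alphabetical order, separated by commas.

aldehyde, alkyl halide, amide, carboxylic acid, ester, ether

Reading the structure from left to right:
  BrCH2: halogen on an sp³ carbon → alkyl halide.
  CH(COOCH3): pendant –COOCH3: carbonyl C bonded to C and –OCH3 → ester.
  CH(CONH2): pendant –CONH2: carbonyl C bonded to C and N → amide.
  CH(OCOCH3): pendant –OC(=O)CH3: an acyloxy group → ester.
  CH(CHO): pendant –CHO: carbonyl C bonded to C and H → aldehyde.
  CH(COOH): pendant –COOH: carbonyl C bonded to C and –OH → carboxylic acid.
  CH2OCH2: C–O–C with sp³ carbons on both sides and no adjacent C=O → ether.
  CONH2: –C(=O)NH2: carbonyl C bonded to C and to N → amide (the N is not a separate amine).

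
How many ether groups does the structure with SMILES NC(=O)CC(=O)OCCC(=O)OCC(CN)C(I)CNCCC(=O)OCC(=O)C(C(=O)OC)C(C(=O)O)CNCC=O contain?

0

Reading the structure from left to right:
  H2NCO: –C(=O)NH2: carbonyl C bonded to C and to N → amide (the N is not a separate amine).
  CH2COOCH2: –C(=O)–O–C with C on the carbonyl side → ester.
  CH2COOCH2: –C(=O)–O–C with C on the carbonyl side → ester.
  CH(CH2NH2): pendant –CH2NH2: N on sp³ C, no adjacent C=O → amine.
  CH(I): halogen on an sp³ carbon → alkyl halide.
  CH2NHCH2: C–N–C with sp³ carbons and no adjacent C=O → amine (secondary).
  CH2COOCH2: –C(=O)–O–C with C on the carbonyl side → ester.
  CO: –C(=O)– with carbon on both sides → ketone.
  CH(COOCH3): pendant –COOCH3: carbonyl C bonded to C and –OCH3 → ester.
  CH(COOH): pendant –COOH: carbonyl C bonded to C and –OH → carboxylic acid.
  CH2NHCH2: C–N–C with sp³ carbons and no adjacent C=O → amine (secondary).
  CHO: terminal –CHO: carbonyl C bonded to H and C → aldehyde.
No segment is a ether: CH2COOCH2 is ester, not ether; CH2COOCH2 is ester, not ether; CH2COOCH2 is ester, not ether. → 0.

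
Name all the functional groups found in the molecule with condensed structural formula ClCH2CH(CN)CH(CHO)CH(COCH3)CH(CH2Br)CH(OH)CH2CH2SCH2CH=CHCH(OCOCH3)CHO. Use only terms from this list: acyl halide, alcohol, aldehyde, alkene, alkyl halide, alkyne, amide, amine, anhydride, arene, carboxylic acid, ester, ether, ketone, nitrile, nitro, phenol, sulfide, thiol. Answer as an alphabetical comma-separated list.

alcohol, aldehyde, alkene, alkyl halide, ester, ketone, nitrile, sulfide

halogen on an sp³ carbon → alkyl halide.
pendant –C≡N: nitrile.
pendant –CHO: carbonyl C bonded to C and H → aldehyde.
pendant –COCH3: carbonyl C bonded to two carbons → ketone.
pendant –CH2X: halogen on sp³ carbon → alkyl halide.
–OH on an sp³ carbon → alcohol (secondary).
C–S–C linkage → sulfide (thioether).
C=C double bond → alkene.
pendant –OC(=O)CH3: an acyloxy group → ester.
terminal –CHO: carbonyl C bonded to H and C → aldehyde.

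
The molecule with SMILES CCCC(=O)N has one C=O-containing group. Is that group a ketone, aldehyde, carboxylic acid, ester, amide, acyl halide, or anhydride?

amide

The carbonyl is in the CONH2 segment: –C(=O)NH2: carbonyl C bonded to C and to N → amide (the N is not a separate amine).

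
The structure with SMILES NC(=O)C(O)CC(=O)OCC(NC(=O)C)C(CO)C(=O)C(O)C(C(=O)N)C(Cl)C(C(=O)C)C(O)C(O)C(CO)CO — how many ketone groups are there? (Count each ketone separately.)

–C(=O)NH2: carbonyl C bonded to C and to N → amide (the N is not a separate amine).
–OH on an sp³ carbon → alcohol (secondary).
–C(=O)–O–C with C on the carbonyl side → ester.
pendant –NHC(=O)CH3: N bonded to a carbonyl → amide (not amine).
pendant –CH2OH on an sp³ backbone C → alcohol.
–C(=O)– with carbon on both sides → ketone.
–OH on an sp³ carbon → alcohol (secondary).
pendant –CONH2: carbonyl C bonded to C and N → amide.
halogen on an sp³ carbon → alkyl halide.
pendant –COCH3: carbonyl C bonded to two carbons → ketone.
–OH on an sp³ carbon → alcohol (secondary).
–OH on an sp³ carbon → alcohol (secondary).
pendant –CH2OH on an sp³ backbone C → alcohol.
–OH on an sp³ carbon → alcohol.
Ketone appears at: CO, CH(COCH3) → 2.

2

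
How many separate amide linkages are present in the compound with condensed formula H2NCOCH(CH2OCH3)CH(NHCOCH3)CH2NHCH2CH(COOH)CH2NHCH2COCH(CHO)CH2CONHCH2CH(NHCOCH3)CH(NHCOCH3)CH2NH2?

Taking each segment in turn:
  H2NCO: –C(=O)NH2: carbonyl C bonded to C and to N → amide (the N is not a separate amine).
  CH(CH2OCH3): pendant –CH2OCH3: C–O–C linkage → ether.
  CH(NHCOCH3): pendant –NHC(=O)CH3: N bonded to a carbonyl → amide (not amine).
  CH2NHCH2: C–N–C with sp³ carbons and no adjacent C=O → amine (secondary).
  CH(COOH): pendant –COOH: carbonyl C bonded to C and –OH → carboxylic acid.
  CH2NHCH2: C–N–C with sp³ carbons and no adjacent C=O → amine (secondary).
  CO: –C(=O)– with carbon on both sides → ketone.
  CH(CHO): pendant –CHO: carbonyl C bonded to C and H → aldehyde.
  CH2CONHCH2: –C(=O)–N– linkage → amide (the N is not an amine).
  CH(NHCOCH3): pendant –NHC(=O)CH3: N bonded to a carbonyl → amide (not amine).
  CH(NHCOCH3): pendant –NHC(=O)CH3: N bonded to a carbonyl → amide (not amine).
  CH2NH2: –NH2 on an sp³ carbon with no adjacent C=O → amine.
Amide appears at: H2NCO, CH(NHCOCH3), CH2CONHCH2, CH(NHCOCH3), CH(NHCOCH3) → 5.

5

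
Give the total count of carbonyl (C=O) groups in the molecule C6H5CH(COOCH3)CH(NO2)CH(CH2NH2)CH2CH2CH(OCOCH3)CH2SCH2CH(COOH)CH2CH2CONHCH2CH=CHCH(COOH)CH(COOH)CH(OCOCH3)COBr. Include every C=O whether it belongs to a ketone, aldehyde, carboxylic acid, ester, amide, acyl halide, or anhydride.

CH(COOCH3): ester, 1 C=O (running total 1).
CH(OCOCH3): ester, 1 C=O (running total 2).
CH(COOH): carboxylic acid, 1 C=O (running total 3).
CH2CONHCH2: amide, 1 C=O (running total 4).
CH(COOH): carboxylic acid, 1 C=O (running total 5).
CH(COOH): carboxylic acid, 1 C=O (running total 6).
CH(OCOCH3): ester, 1 C=O (running total 7).
COBr: acyl halide, 1 C=O (running total 8).

8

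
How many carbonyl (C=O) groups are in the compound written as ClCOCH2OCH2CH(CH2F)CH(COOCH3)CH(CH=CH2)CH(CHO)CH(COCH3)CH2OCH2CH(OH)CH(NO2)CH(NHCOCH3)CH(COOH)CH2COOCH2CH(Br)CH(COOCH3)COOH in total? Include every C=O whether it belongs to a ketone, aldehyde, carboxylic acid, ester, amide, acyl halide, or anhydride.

9

ClCO: acyl halide, 1 C=O (running total 1).
CH(COOCH3): ester, 1 C=O (running total 2).
CH(CHO): aldehyde, 1 C=O (running total 3).
CH(COCH3): ketone, 1 C=O (running total 4).
CH(NHCOCH3): amide, 1 C=O (running total 5).
CH(COOH): carboxylic acid, 1 C=O (running total 6).
CH2COOCH2: ester, 1 C=O (running total 7).
CH(COOCH3): ester, 1 C=O (running total 8).
COOH: carboxylic acid, 1 C=O (running total 9).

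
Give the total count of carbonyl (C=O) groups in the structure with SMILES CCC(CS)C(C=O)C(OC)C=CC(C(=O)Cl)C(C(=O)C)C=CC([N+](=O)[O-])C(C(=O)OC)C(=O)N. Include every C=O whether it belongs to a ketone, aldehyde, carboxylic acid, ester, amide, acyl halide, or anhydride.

5

CH(CHO): aldehyde, 1 C=O (running total 1).
CH(COCl): acyl halide, 1 C=O (running total 2).
CH(COCH3): ketone, 1 C=O (running total 3).
CH(COOCH3): ester, 1 C=O (running total 4).
CONH2: amide, 1 C=O (running total 5).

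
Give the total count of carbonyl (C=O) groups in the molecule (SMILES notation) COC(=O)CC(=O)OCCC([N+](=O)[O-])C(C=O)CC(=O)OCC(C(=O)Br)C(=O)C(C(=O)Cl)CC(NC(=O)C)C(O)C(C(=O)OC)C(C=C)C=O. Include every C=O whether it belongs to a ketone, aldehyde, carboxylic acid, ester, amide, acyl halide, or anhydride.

10

CH3OOC: ester, 1 C=O (running total 1).
CH2COOCH2: ester, 1 C=O (running total 2).
CH(CHO): aldehyde, 1 C=O (running total 3).
CH2COOCH2: ester, 1 C=O (running total 4).
CH(COBr): acyl halide, 1 C=O (running total 5).
CO: ketone, 1 C=O (running total 6).
CH(COCl): acyl halide, 1 C=O (running total 7).
CH(NHCOCH3): amide, 1 C=O (running total 8).
CH(COOCH3): ester, 1 C=O (running total 9).
CHO: aldehyde, 1 C=O (running total 10).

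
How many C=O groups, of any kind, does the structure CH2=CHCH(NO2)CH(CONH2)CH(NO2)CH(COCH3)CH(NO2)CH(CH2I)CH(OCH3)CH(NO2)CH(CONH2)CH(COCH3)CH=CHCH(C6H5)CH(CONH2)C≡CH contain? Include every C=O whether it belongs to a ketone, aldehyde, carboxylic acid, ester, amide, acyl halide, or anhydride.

CH(CONH2): amide, 1 C=O (running total 1).
CH(COCH3): ketone, 1 C=O (running total 2).
CH(CONH2): amide, 1 C=O (running total 3).
CH(COCH3): ketone, 1 C=O (running total 4).
CH(CONH2): amide, 1 C=O (running total 5).

5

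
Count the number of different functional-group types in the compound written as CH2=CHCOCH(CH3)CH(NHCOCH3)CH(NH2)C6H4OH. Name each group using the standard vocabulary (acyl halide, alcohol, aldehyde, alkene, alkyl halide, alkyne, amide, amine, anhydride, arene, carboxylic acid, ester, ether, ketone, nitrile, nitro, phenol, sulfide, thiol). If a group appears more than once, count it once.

6

Taking each segment in turn:
  CH2=CH: C=C double bond → alkene.
  CO: –C(=O)– with carbon on both sides → ketone.
  CH(NHCOCH3): pendant –NHC(=O)CH3: N bonded to a carbonyl → amide (not amine).
  CH(NH2): –NH2 on an sp³ carbon with no adjacent C=O → amine.
  C6H4OH: –OH attached directly to an aromatic ring → phenol (not alcohol); the ring itself is an arene.
Distinct types present: alkene, amide, amine, arene, ketone, phenol.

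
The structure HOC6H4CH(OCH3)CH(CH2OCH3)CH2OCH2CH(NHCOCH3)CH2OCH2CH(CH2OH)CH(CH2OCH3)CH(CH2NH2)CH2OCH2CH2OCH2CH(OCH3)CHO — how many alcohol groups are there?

–OH attached directly to an aromatic ring → phenol (not alcohol); the ring itself is an arene.
pendant –OCH3: C–O–C with sp³ C, no adjacent C=O → ether.
pendant –CH2OCH3: C–O–C linkage → ether.
C–O–C with sp³ carbons on both sides and no adjacent C=O → ether.
pendant –NHC(=O)CH3: N bonded to a carbonyl → amide (not amine).
C–O–C with sp³ carbons on both sides and no adjacent C=O → ether.
pendant –CH2OH on an sp³ backbone C → alcohol.
pendant –CH2OCH3: C–O–C linkage → ether.
pendant –CH2NH2: N on sp³ C, no adjacent C=O → amine.
C–O–C with sp³ carbons on both sides and no adjacent C=O → ether.
C–O–C with sp³ carbons on both sides and no adjacent C=O → ether.
pendant –OCH3: C–O–C with sp³ C, no adjacent C=O → ether.
terminal –CHO: carbonyl C bonded to H and C → aldehyde.
Alcohol appears at: CH(CH2OH) → 1.

1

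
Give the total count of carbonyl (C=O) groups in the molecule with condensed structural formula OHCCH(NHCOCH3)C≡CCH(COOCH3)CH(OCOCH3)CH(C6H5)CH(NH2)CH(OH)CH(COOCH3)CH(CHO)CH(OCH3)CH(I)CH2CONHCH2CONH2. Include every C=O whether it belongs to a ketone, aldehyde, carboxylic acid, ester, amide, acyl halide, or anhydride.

OHC: aldehyde, 1 C=O (running total 1).
CH(NHCOCH3): amide, 1 C=O (running total 2).
CH(COOCH3): ester, 1 C=O (running total 3).
CH(OCOCH3): ester, 1 C=O (running total 4).
CH(COOCH3): ester, 1 C=O (running total 5).
CH(CHO): aldehyde, 1 C=O (running total 6).
CH2CONHCH2: amide, 1 C=O (running total 7).
CONH2: amide, 1 C=O (running total 8).

8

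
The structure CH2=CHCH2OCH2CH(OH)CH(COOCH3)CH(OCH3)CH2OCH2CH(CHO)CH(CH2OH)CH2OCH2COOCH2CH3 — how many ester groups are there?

Reading the structure from left to right:
  CH2=CH: C=C double bond → alkene.
  CH2OCH2: C–O–C with sp³ carbons on both sides and no adjacent C=O → ether.
  CH(OH): –OH on an sp³ carbon → alcohol (secondary).
  CH(COOCH3): pendant –COOCH3: carbonyl C bonded to C and –OCH3 → ester.
  CH(OCH3): pendant –OCH3: C–O–C with sp³ C, no adjacent C=O → ether.
  CH2OCH2: C–O–C with sp³ carbons on both sides and no adjacent C=O → ether.
  CH(CHO): pendant –CHO: carbonyl C bonded to C and H → aldehyde.
  CH(CH2OH): pendant –CH2OH on an sp³ backbone C → alcohol.
  CH2OCH2: C–O–C with sp³ carbons on both sides and no adjacent C=O → ether.
  COOCH2CH3: –C(=O)OCH2CH3: carbonyl C bonded to C and to –OEt → ester.
Ester appears at: CH(COOCH3), COOCH2CH3 → 2.

2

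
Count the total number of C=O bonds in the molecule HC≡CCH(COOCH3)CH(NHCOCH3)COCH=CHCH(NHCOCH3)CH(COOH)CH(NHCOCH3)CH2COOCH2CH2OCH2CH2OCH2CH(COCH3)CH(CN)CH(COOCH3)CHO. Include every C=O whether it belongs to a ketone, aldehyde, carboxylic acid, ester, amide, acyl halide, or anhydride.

10

CH(COOCH3): ester, 1 C=O (running total 1).
CH(NHCOCH3): amide, 1 C=O (running total 2).
CO: ketone, 1 C=O (running total 3).
CH(NHCOCH3): amide, 1 C=O (running total 4).
CH(COOH): carboxylic acid, 1 C=O (running total 5).
CH(NHCOCH3): amide, 1 C=O (running total 6).
CH2COOCH2: ester, 1 C=O (running total 7).
CH(COCH3): ketone, 1 C=O (running total 8).
CH(COOCH3): ester, 1 C=O (running total 9).
CHO: aldehyde, 1 C=O (running total 10).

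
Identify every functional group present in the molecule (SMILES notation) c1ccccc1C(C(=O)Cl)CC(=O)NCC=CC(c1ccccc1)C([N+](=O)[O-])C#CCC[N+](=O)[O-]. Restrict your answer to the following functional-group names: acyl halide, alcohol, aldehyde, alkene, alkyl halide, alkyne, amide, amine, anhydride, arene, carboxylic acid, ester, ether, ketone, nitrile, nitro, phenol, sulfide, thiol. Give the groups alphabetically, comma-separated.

C6H5– phenyl ring → arene.
pendant –C(=O)X: carbonyl C bonded to C and halogen → acyl halide.
–C(=O)–N– linkage → amide (the N is not an amine).
C=C double bond → alkene.
pendant –C6H5: benzene ring → arene.
–NO2 on an sp³ carbon → nitro (the N=O is not a carbonyl).
C≡C triple bond → alkyne.
–NO2 on carbon → nitro group.

acyl halide, alkene, alkyne, amide, arene, nitro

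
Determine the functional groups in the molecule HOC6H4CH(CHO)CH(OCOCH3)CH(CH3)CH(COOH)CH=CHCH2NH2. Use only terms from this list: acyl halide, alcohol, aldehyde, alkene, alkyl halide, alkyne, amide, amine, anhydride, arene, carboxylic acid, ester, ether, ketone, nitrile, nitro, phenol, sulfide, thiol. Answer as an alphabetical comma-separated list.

aldehyde, alkene, amine, arene, carboxylic acid, ester, phenol

Working along the chain:
  HOC6H4: –OH attached directly to an aromatic ring → phenol (not alcohol); the ring itself is an arene.
  CH(CHO): pendant –CHO: carbonyl C bonded to C and H → aldehyde.
  CH(OCOCH3): pendant –OC(=O)CH3: an acyloxy group → ester.
  CH(COOH): pendant –COOH: carbonyl C bonded to C and –OH → carboxylic acid.
  CH=CH: C=C double bond → alkene.
  CH2NH2: –NH2 on an sp³ carbon with no adjacent C=O → amine.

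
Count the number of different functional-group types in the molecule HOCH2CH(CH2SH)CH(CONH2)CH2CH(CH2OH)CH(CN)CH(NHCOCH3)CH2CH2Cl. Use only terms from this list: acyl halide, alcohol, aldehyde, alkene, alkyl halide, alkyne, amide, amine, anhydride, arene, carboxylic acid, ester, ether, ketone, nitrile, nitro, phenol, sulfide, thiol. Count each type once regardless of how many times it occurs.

5

Working along the chain:
  HOCH2: HO– on an sp³ carbon → alcohol.
  CH(CH2SH): pendant –CH2SH → thiol.
  CH(CONH2): pendant –CONH2: carbonyl C bonded to C and N → amide.
  CH(CH2OH): pendant –CH2OH on an sp³ backbone C → alcohol.
  CH(CN): pendant –C≡N: nitrile.
  CH(NHCOCH3): pendant –NHC(=O)CH3: N bonded to a carbonyl → amide (not amine).
  CH2Cl: halogen on an sp³ carbon → alkyl halide.
Distinct types present: alcohol, alkyl halide, amide, nitrile, thiol.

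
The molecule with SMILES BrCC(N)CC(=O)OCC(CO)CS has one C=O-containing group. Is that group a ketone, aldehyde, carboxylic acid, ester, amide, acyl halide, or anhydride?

The carbonyl is in the CH2COOCH2 segment: –C(=O)–O–C with C on the carbonyl side → ester.

ester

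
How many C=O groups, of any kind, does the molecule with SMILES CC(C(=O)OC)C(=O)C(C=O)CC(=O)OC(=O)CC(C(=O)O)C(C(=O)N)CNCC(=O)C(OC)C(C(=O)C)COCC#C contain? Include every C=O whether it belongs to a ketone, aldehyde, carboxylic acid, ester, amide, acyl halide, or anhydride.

9

CH(COOCH3): ester, 1 C=O (running total 1).
CO: ketone, 1 C=O (running total 2).
CH(CHO): aldehyde, 1 C=O (running total 3).
CH2CO-O-COCH2: anhydride, 2 C=O (running total 5).
CH(COOH): carboxylic acid, 1 C=O (running total 6).
CH(CONH2): amide, 1 C=O (running total 7).
CO: ketone, 1 C=O (running total 8).
CH(COCH3): ketone, 1 C=O (running total 9).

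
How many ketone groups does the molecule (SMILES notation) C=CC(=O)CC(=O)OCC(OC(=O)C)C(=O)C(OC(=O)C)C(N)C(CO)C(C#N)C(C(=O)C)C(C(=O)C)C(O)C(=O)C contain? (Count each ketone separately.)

Reading the structure from left to right:
  CH2=CH: C=C double bond → alkene.
  CO: –C(=O)– with carbon on both sides → ketone.
  CH2COOCH2: –C(=O)–O–C with C on the carbonyl side → ester.
  CH(OCOCH3): pendant –OC(=O)CH3: an acyloxy group → ester.
  CO: –C(=O)– with carbon on both sides → ketone.
  CH(OCOCH3): pendant –OC(=O)CH3: an acyloxy group → ester.
  CH(NH2): –NH2 on an sp³ carbon with no adjacent C=O → amine.
  CH(CH2OH): pendant –CH2OH on an sp³ backbone C → alcohol.
  CH(CN): pendant –C≡N: nitrile.
  CH(COCH3): pendant –COCH3: carbonyl C bonded to two carbons → ketone.
  CH(COCH3): pendant –COCH3: carbonyl C bonded to two carbons → ketone.
  CH(OH): –OH on an sp³ carbon → alcohol (secondary).
  CO: –C(=O)– with carbon on both sides → ketone.
Ketone appears at: CO, CO, CH(COCH3), CH(COCH3), CO → 5.

5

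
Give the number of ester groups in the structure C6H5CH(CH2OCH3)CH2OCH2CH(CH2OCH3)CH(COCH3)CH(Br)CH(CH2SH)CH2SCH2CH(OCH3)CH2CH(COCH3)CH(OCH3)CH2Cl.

Reading the structure from left to right:
  C6H5: C6H5– phenyl ring → arene.
  CH(CH2OCH3): pendant –CH2OCH3: C–O–C linkage → ether.
  CH2OCH2: C–O–C with sp³ carbons on both sides and no adjacent C=O → ether.
  CH(CH2OCH3): pendant –CH2OCH3: C–O–C linkage → ether.
  CH(COCH3): pendant –COCH3: carbonyl C bonded to two carbons → ketone.
  CH(Br): halogen on an sp³ carbon → alkyl halide.
  CH(CH2SH): pendant –CH2SH → thiol.
  CH2SCH2: C–S–C linkage → sulfide (thioether).
  CH(OCH3): pendant –OCH3: C–O–C with sp³ C, no adjacent C=O → ether.
  CH(COCH3): pendant –COCH3: carbonyl C bonded to two carbons → ketone.
  CH(OCH3): pendant –OCH3: C–O–C with sp³ C, no adjacent C=O → ether.
  CH2Cl: halogen on an sp³ carbon → alkyl halide.
No segment is a ester: CH(CH2OCH3) is ether, not ester; CH2OCH2 is ether, not ester; CH(CH2OCH3) is ether, not ester. → 0.

0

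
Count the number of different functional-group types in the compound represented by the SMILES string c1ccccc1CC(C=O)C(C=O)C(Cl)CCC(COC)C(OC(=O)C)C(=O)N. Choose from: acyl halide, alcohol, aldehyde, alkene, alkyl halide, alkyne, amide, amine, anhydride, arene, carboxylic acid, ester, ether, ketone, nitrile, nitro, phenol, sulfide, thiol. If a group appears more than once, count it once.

6

Reading the structure from left to right:
  C6H5: C6H5– phenyl ring → arene.
  CH(CHO): pendant –CHO: carbonyl C bonded to C and H → aldehyde.
  CH(CHO): pendant –CHO: carbonyl C bonded to C and H → aldehyde.
  CH(Cl): halogen on an sp³ carbon → alkyl halide.
  CH(CH2OCH3): pendant –CH2OCH3: C–O–C linkage → ether.
  CH(OCOCH3): pendant –OC(=O)CH3: an acyloxy group → ester.
  CONH2: –C(=O)NH2: carbonyl C bonded to C and to N → amide (the N is not a separate amine).
Distinct types present: aldehyde, alkyl halide, amide, arene, ester, ether.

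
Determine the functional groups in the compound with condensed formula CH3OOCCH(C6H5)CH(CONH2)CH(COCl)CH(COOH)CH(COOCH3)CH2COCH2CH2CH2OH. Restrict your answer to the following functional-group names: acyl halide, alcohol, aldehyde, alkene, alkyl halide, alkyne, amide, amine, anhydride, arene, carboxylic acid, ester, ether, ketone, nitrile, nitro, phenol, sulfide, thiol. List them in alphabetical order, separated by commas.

Taking each segment in turn:
  CH3OOC: CH3O–C(=O)–: carbonyl C bonded to C and to –OCH3 → ester (not ketone + ether).
  CH(C6H5): pendant –C6H5: benzene ring → arene.
  CH(CONH2): pendant –CONH2: carbonyl C bonded to C and N → amide.
  CH(COCl): pendant –C(=O)X: carbonyl C bonded to C and halogen → acyl halide.
  CH(COOH): pendant –COOH: carbonyl C bonded to C and –OH → carboxylic acid.
  CH(COOCH3): pendant –COOCH3: carbonyl C bonded to C and –OCH3 → ester.
  CO: –C(=O)– with carbon on both sides → ketone.
  CH2OH: –OH on an sp³ carbon → alcohol.

acyl halide, alcohol, amide, arene, carboxylic acid, ester, ketone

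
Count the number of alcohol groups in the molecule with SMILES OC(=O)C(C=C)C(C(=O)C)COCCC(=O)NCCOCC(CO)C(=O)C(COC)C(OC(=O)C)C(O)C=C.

2

Working along the chain:
  HOOC: –COOH: carbonyl C bonded to –OH and C → carboxylic acid (the –OH is not a separate alcohol).
  CH(CH=CH2): pendant –CH=CH2: C=C double bond → alkene.
  CH(COCH3): pendant –COCH3: carbonyl C bonded to two carbons → ketone.
  CH2OCH2: C–O–C with sp³ carbons on both sides and no adjacent C=O → ether.
  CH2CONHCH2: –C(=O)–N– linkage → amide (the N is not an amine).
  CH2OCH2: C–O–C with sp³ carbons on both sides and no adjacent C=O → ether.
  CH(CH2OH): pendant –CH2OH on an sp³ backbone C → alcohol.
  CO: –C(=O)– with carbon on both sides → ketone.
  CH(CH2OCH3): pendant –CH2OCH3: C–O–C linkage → ether.
  CH(OCOCH3): pendant –OC(=O)CH3: an acyloxy group → ester.
  CH(OH): –OH on an sp³ carbon → alcohol (secondary).
  CH=CH2: C=C double bond → alkene.
Alcohol appears at: CH(CH2OH), CH(OH) → 2.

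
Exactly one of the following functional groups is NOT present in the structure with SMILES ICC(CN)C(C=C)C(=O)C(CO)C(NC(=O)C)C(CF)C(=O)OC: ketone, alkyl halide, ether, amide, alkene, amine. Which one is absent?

ether

amine: present (CH(CH2NH2) — pendant –CH2NH2: N on sp³ C, no adjacent C=O → amine).
alkene: present (CH(CH=CH2) — pendant –CH=CH2: C=C double bond → alkene).
ketone: present (CO — –C(=O)– with carbon on both sides → ketone).
alkyl halide: present (ICH2 — halogen on an sp³ carbon → alkyl halide).
amide: present (CH(NHCOCH3) — pendant –NHC(=O)CH3: N bonded to a carbonyl → amide (not amine)).
ether: absent. In COOCH3, the C–O–C oxygen is adjacent to a C=O, so it belongs to an ester, not an ether.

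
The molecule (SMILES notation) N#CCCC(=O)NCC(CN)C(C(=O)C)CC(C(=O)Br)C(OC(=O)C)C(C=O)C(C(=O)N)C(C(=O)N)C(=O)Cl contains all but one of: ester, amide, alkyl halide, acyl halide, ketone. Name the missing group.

ester: present (CH(OCOCH3) — pendant –OC(=O)CH3: an acyloxy group → ester).
acyl halide: present (CH(COBr) — pendant –C(=O)X: carbonyl C bonded to C and halogen → acyl halide).
amide: present (CH2CONHCH2 — –C(=O)–N– linkage → amide (the N is not an amine)).
ketone: present (CH(COCH3) — pendant –COCH3: carbonyl C bonded to two carbons → ketone).
alkyl halide: absent. In each of CH(COBr) and COCl, the halogen is on a carbonyl carbon, which makes it an acyl halide, not an alkyl halide.

alkyl halide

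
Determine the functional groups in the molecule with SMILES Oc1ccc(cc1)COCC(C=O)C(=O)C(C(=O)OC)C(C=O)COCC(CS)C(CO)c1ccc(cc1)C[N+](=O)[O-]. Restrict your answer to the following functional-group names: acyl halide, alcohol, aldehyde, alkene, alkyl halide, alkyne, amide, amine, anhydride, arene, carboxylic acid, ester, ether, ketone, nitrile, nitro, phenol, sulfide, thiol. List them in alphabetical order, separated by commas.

alcohol, aldehyde, arene, ester, ether, ketone, nitro, phenol, thiol

Taking each segment in turn:
  HOC6H4: –OH attached directly to an aromatic ring → phenol (not alcohol); the ring itself is an arene.
  CH2OCH2: C–O–C with sp³ carbons on both sides and no adjacent C=O → ether.
  CH(CHO): pendant –CHO: carbonyl C bonded to C and H → aldehyde.
  CO: –C(=O)– with carbon on both sides → ketone.
  CH(COOCH3): pendant –COOCH3: carbonyl C bonded to C and –OCH3 → ester.
  CH(CHO): pendant –CHO: carbonyl C bonded to C and H → aldehyde.
  CH2OCH2: C–O–C with sp³ carbons on both sides and no adjacent C=O → ether.
  CH(CH2SH): pendant –CH2SH → thiol.
  CH(CH2OH): pendant –CH2OH on an sp³ backbone C → alcohol.
  C6H4: para-disubstituted benzene ring → arene.
  CH2NO2: –NO2 on carbon → nitro group.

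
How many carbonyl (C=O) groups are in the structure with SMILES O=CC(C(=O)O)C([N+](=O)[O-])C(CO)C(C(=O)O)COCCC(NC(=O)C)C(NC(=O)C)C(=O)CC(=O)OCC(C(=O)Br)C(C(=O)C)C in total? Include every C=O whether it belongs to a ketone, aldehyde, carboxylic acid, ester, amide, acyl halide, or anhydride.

OHC: aldehyde, 1 C=O (running total 1).
CH(COOH): carboxylic acid, 1 C=O (running total 2).
CH(COOH): carboxylic acid, 1 C=O (running total 3).
CH(NHCOCH3): amide, 1 C=O (running total 4).
CH(NHCOCH3): amide, 1 C=O (running total 5).
CO: ketone, 1 C=O (running total 6).
CH2COOCH2: ester, 1 C=O (running total 7).
CH(COBr): acyl halide, 1 C=O (running total 8).
CH(COCH3): ketone, 1 C=O (running total 9).

9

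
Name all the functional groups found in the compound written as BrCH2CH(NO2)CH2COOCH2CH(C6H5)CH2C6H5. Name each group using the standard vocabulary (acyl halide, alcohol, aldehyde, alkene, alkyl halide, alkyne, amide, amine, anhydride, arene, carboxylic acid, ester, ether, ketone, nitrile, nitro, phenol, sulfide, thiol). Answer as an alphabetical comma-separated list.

halogen on an sp³ carbon → alkyl halide.
–NO2 on an sp³ carbon → nitro (the N=O is not a carbonyl).
–C(=O)–O–C with C on the carbonyl side → ester.
pendant –C6H5: benzene ring → arene.
–C6H5 phenyl ring → arene.

alkyl halide, arene, ester, nitro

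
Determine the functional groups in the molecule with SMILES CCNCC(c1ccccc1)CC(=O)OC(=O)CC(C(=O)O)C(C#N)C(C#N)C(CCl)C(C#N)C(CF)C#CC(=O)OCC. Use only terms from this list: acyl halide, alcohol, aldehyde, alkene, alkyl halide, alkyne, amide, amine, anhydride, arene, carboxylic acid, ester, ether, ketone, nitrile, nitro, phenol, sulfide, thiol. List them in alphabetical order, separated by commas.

alkyl halide, alkyne, amine, anhydride, arene, carboxylic acid, ester, nitrile

Taking each segment in turn:
  CH2NHCH2: C–N–C with sp³ carbons and no adjacent C=O → amine (secondary).
  CH(C6H5): pendant –C6H5: benzene ring → arene.
  CH2CO-O-COCH2: two acyl groups sharing one oxygen, –C(=O)–O–C(=O)– → anhydride.
  CH(COOH): pendant –COOH: carbonyl C bonded to C and –OH → carboxylic acid.
  CH(CN): pendant –C≡N: nitrile.
  CH(CN): pendant –C≡N: nitrile.
  CH(CH2Cl): pendant –CH2X: halogen on sp³ carbon → alkyl halide.
  CH(CN): pendant –C≡N: nitrile.
  CH(CH2F): pendant –CH2X: halogen on sp³ carbon → alkyl halide.
  C≡C: C≡C triple bond → alkyne.
  COOCH2CH3: –C(=O)OCH2CH3: carbonyl C bonded to C and to –OEt → ester.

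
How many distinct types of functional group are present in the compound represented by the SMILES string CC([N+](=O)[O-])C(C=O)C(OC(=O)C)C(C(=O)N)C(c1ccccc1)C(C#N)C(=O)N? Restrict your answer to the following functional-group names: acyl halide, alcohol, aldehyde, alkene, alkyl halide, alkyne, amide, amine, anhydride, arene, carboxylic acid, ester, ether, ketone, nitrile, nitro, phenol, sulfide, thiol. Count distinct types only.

–NO2 on an sp³ carbon → nitro (the N=O is not a carbonyl).
pendant –CHO: carbonyl C bonded to C and H → aldehyde.
pendant –OC(=O)CH3: an acyloxy group → ester.
pendant –CONH2: carbonyl C bonded to C and N → amide.
pendant –C6H5: benzene ring → arene.
pendant –C≡N: nitrile.
–C(=O)NH2: carbonyl C bonded to C and to N → amide (the N is not a separate amine).
Distinct types present: aldehyde, amide, arene, ester, nitrile, nitro.

6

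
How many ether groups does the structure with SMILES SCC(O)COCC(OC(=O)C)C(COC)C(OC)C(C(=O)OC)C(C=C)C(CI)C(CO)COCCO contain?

Working along the chain:
  HSCH2: –SH on an sp³ carbon → thiol.
  CH(OH): –OH on an sp³ carbon → alcohol (secondary).
  CH2OCH2: C–O–C with sp³ carbons on both sides and no adjacent C=O → ether.
  CH(OCOCH3): pendant –OC(=O)CH3: an acyloxy group → ester.
  CH(CH2OCH3): pendant –CH2OCH3: C–O–C linkage → ether.
  CH(OCH3): pendant –OCH3: C–O–C with sp³ C, no adjacent C=O → ether.
  CH(COOCH3): pendant –COOCH3: carbonyl C bonded to C and –OCH3 → ester.
  CH(CH=CH2): pendant –CH=CH2: C=C double bond → alkene.
  CH(CH2I): pendant –CH2X: halogen on sp³ carbon → alkyl halide.
  CH(CH2OH): pendant –CH2OH on an sp³ backbone C → alcohol.
  CH2OCH2: C–O–C with sp³ carbons on both sides and no adjacent C=O → ether.
  CH2OH: –OH on an sp³ carbon → alcohol.
Ether appears at: CH2OCH2, CH(CH2OCH3), CH(OCH3), CH2OCH2 → 4.

4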